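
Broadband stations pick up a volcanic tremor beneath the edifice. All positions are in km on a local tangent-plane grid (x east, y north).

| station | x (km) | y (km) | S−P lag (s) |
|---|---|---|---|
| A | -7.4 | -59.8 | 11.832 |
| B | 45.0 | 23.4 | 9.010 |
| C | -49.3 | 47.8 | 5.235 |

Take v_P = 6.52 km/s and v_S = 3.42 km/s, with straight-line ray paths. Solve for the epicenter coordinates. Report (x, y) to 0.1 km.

Distance from S−P lag: d = Δt · v_P v_S / (v_P − v_S) = Δt · (6.52·3.42)/(6.52−3.42) ≈ 7.1930·Δt.
So d_A = 85.11, d_B = 64.81, d_C = 37.66 km.
Circle about each station: (x + 7.4)² + (y + 59.8)² = 85.11²; (x − 45.0)² + (y − 23.4)² = 64.81²; (x + 49.3)² + (y − 47.8)² = 37.66².
Subtracting pairs of circle equations eliminates x²+y² and gives linear equations (the radical axes):
104.8 x + 166.4 y = 1985.14
-83.8 x + 215.2 y = 6909.97
Solving the 2×2 system: x ≈ -19.8, y ≈ 24.4 km.
Check against A (with the unrounded x, y): √((x + 7.4)²+(y + 59.8)²) = 85.11 ≈ 85.11 km. ✓

(-19.8, 24.4)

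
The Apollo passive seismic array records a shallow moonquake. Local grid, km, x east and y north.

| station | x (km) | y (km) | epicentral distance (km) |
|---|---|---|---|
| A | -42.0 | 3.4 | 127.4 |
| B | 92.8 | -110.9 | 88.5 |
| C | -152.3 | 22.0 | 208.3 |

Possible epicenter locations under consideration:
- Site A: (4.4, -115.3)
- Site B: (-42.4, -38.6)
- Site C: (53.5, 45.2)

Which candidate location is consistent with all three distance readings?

Site A

For each candidate, compare |candidate − station| to the reported distance:
Site A: residuals A 0.0, B 0.0, C 0.0 → max 0.0 km
Site B: residuals A 85.4, B 64.8, C 82.8 → max 85.4 km
Site C: residuals A 23.2, B 72.5, C 1.2 → max 72.5 km
Only Site A has all residuals ≈ 0.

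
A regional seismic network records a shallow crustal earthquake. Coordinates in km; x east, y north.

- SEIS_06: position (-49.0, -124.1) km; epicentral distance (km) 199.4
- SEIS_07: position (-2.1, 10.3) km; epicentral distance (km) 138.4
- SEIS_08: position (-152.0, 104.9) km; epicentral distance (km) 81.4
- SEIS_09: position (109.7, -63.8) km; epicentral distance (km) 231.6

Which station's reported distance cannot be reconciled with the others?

Solve using three stations at a time. Using SEIS_06, SEIS_08, SEIS_09 (subtract circle equations pairwise → linear system) gives (x, y) ≈ (-76.9, 73.3).
Distances from that point to each station vs reported:
  SEIS_06: calculated 199.4 vs reported 199.4 → residual 0.0 km
  SEIS_07: calculated 97.9 vs reported 138.4 → residual 40.5 km
  SEIS_08: calculated 81.4 vs reported 81.4 → residual 0.0 km
  SEIS_09: calculated 231.6 vs reported 231.6 → residual 0.0 km
SEIS_06, SEIS_08, SEIS_09 are mutually consistent (residuals ≈ 0); SEIS_07 is off by 40.5 km.

SEIS_07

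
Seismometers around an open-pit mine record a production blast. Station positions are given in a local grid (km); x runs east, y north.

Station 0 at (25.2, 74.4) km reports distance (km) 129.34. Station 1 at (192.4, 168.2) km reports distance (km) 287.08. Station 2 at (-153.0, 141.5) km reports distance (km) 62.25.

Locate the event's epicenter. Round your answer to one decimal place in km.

-92.0 km east, 129.1 km north

Circle about each station: (x − 25.2)² + (y − 74.4)² = 129.34²; (x − 192.4)² + (y − 168.2)² = 287.08²; (x + 153.0)² + (y − 141.5)² = 62.25².
Subtracting the Station 0 equation from the Station 1 and Station 2 equations removes the quadratic terms:
334.4 x + 187.6 y = -6547.49
-356.4 x + 134.2 y = 50114.62
Solving the 2×2 system: x ≈ -92.0, y ≈ 129.1 km.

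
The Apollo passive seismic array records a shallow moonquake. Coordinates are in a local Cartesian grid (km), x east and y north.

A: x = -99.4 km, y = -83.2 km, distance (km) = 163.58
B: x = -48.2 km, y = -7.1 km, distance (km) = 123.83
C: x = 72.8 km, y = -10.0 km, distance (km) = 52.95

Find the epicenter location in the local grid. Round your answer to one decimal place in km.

Circle about each station: (x + 99.4)² + (y + 83.2)² = 163.58²; (x + 48.2)² + (y + 7.1)² = 123.83²; (x − 72.8)² + (y + 10.0)² = 52.95².
Subtracting pairs of circle equations eliminates x²+y² and gives linear equations (the radical axes):
102.4 x + 152.2 y = -3004.40
344.4 x + 146.4 y = 12551.95
Solving the 2×2 system: x ≈ 62.8, y ≈ -62.0 km.
Check against A (with the unrounded x, y): √((x + 99.4)²+(y + 83.2)²) = 163.58 ≈ 163.58 km. ✓

(62.8, -62.0)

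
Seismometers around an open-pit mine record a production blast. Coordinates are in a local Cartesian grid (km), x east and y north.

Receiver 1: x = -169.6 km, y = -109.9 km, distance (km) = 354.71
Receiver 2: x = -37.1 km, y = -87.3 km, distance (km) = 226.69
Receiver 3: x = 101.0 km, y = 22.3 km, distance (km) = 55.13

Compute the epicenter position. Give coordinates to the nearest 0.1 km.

Circle about each station: (x + 169.6)² + (y + 109.9)² = 354.71²; (x + 37.1)² + (y + 87.3)² = 226.69²; (x − 101.0)² + (y − 22.3)² = 55.13².
Subtracting pairs of circle equations eliminates x²+y² and gives linear equations (the radical axes):
265.0 x + 45.2 y = 42586.36
541.2 x + 264.4 y = 92635.99
Solving the 2×2 system: x ≈ 155.1, y ≈ 32.9 km.

155.1 km east, 32.9 km north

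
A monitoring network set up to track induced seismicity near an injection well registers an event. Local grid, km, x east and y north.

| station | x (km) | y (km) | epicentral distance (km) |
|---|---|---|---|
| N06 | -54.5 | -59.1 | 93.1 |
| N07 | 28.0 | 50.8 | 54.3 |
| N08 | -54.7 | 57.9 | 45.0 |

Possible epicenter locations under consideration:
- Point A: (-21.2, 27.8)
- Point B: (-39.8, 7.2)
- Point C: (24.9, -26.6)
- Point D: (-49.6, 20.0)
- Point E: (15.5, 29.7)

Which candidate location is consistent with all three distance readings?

Point A

For each candidate, compare |candidate − station| to the reported distance:
Point A: residuals N06 0.0, N07 0.0, N08 0.0 → max 0.0 km
Point B: residuals N06 25.2, N07 26.3, N08 7.8 → max 26.3 km
Point C: residuals N06 7.3, N07 23.2, N08 71.1 → max 71.1 km
Point D: residuals N06 13.8, N07 29.2, N08 6.8 → max 29.2 km
Point E: residuals N06 20.0, N07 29.8, N08 30.7 → max 30.7 km
Only Point A has all residuals ≈ 0.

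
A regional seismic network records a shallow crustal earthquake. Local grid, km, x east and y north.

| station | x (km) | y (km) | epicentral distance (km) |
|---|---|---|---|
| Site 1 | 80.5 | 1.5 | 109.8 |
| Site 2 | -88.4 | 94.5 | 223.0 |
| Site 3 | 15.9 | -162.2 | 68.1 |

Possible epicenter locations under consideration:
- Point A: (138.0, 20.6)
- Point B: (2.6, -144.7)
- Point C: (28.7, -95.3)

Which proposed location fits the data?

For each candidate, compare |candidate − station| to the reported distance:
Point A: residuals Site 1 49.2, Site 2 15.2, Site 3 151.7 → max 151.7 km
Point B: residuals Site 1 55.9, Site 2 32.9, Site 3 46.1 → max 55.9 km
Point C: residuals Site 1 0.0, Site 2 0.0, Site 3 0.0 → max 0.0 km
Only Point C has all residuals ≈ 0.

Point C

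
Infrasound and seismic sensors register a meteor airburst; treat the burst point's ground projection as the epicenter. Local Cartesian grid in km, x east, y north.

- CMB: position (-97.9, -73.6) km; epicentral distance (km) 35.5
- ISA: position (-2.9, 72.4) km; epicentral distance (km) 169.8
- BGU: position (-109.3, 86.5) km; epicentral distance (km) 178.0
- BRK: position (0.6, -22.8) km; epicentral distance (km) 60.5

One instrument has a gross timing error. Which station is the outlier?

Solve using three stations at a time. Using CMB, ISA, BGU (subtract circle equations pairwise → linear system) gives (x, y) ≈ (-64.6, -85.8).
Distances from that point to each station vs reported:
  CMB: calculated 35.5 vs reported 35.5 → residual 0.0 km
  ISA: calculated 169.8 vs reported 169.8 → residual 0.0 km
  BGU: calculated 178.0 vs reported 178.0 → residual 0.0 km
  BRK: calculated 90.7 vs reported 60.5 → residual 30.2 km
CMB, ISA, BGU are mutually consistent (residuals ≈ 0); BRK is off by 30.2 km.

BRK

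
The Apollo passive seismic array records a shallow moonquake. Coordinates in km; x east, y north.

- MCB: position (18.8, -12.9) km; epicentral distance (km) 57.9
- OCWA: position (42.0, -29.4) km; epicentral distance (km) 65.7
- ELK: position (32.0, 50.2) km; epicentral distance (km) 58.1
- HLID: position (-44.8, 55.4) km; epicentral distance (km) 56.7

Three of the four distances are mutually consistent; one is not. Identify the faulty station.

Solve using three stations at a time. Using OCWA, ELK, HLID (subtract circle equations pairwise → linear system) gives (x, y) ≈ (-10.3, 10.4).
Distances from that point to each station vs reported:
  MCB: calculated 37.3 vs reported 57.9 → residual 20.6 km
  OCWA: calculated 65.7 vs reported 65.7 → residual 0.0 km
  ELK: calculated 58.1 vs reported 58.1 → residual 0.0 km
  HLID: calculated 56.7 vs reported 56.7 → residual 0.0 km
OCWA, ELK, HLID are mutually consistent (residuals ≈ 0); MCB is off by 20.6 km.

MCB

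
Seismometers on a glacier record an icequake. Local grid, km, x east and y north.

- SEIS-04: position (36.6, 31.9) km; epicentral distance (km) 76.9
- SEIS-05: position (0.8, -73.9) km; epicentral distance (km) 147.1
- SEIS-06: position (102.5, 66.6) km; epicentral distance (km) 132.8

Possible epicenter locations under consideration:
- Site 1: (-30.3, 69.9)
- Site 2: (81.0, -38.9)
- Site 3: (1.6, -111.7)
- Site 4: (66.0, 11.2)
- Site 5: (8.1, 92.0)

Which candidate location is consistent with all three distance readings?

Site 1

For each candidate, compare |candidate − station| to the reported distance:
Site 1: residuals SEIS-04 0.0, SEIS-05 0.0, SEIS-06 0.0 → max 0.0 km
Site 2: residuals SEIS-04 6.7, SEIS-05 59.6, SEIS-06 25.1 → max 59.6 km
Site 3: residuals SEIS-04 70.9, SEIS-05 109.3, SEIS-06 72.1 → max 109.3 km
Site 4: residuals SEIS-04 40.9, SEIS-05 39.9, SEIS-06 66.5 → max 66.5 km
Site 5: residuals SEIS-04 10.4, SEIS-05 19.0, SEIS-06 35.0 → max 35.0 km
Only Site 1 has all residuals ≈ 0.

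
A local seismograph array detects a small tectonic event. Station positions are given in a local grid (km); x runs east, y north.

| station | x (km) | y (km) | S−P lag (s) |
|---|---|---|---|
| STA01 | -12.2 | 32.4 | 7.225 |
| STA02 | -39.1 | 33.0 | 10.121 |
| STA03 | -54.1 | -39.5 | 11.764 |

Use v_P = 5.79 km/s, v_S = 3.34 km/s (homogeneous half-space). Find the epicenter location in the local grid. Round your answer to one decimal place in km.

Distance from S−P lag: d = Δt · v_P v_S / (v_P − v_S) = Δt · (5.79·3.34)/(5.79−3.34) ≈ 7.8933·Δt.
So d_STA01 = 57.03, d_STA02 = 79.89, d_STA03 = 92.86 km.
Circle about each station: (x + 12.2)² + (y − 32.4)² = 57.03²; (x + 39.1)² + (y − 33.0)² = 79.89²; (x + 54.1)² + (y + 39.5)² = 92.86².
Subtracting the STA01 equation from the STA02 and STA03 equations removes the quadratic terms:
-53.8 x + 1.2 y = -1710.78
-83.8 x − 143.8 y = -2082.10
Solving the 2×2 system: x ≈ 31.7, y ≈ -4.0 km.

31.7 km east, -4.0 km north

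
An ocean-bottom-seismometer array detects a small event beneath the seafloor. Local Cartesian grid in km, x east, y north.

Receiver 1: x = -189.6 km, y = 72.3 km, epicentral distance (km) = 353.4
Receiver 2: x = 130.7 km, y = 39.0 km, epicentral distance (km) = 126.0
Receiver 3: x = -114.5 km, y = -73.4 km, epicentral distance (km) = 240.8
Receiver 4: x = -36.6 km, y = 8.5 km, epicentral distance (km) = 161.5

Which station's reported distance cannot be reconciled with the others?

Solve using three stations at a time. Using Receiver 1, Receiver 2, Receiver 3 (subtract circle equations pairwise → linear system) gives (x, y) ≈ (125.9, -86.9).
Distances from that point to each station vs reported:
  Receiver 1: calculated 353.4 vs reported 353.4 → residual 0.0 km
  Receiver 2: calculated 126.0 vs reported 126.0 → residual 0.0 km
  Receiver 3: calculated 240.8 vs reported 240.8 → residual 0.0 km
  Receiver 4: calculated 188.4 vs reported 161.5 → residual 26.9 km
Receiver 1, Receiver 2, Receiver 3 are mutually consistent (residuals ≈ 0); Receiver 4 is off by 26.9 km.

Receiver 4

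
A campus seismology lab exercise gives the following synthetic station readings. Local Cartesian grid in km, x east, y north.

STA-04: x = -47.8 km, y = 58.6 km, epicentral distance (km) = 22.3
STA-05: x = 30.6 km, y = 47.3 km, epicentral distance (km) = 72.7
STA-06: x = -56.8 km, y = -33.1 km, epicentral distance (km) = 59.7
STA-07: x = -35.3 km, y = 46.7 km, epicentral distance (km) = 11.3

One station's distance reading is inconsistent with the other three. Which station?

STA-06

Solve using three stations at a time. Using STA-04, STA-05, STA-07 (subtract circle equations pairwise → linear system) gives (x, y) ≈ (-41.4, 37.3).
Distances from that point to each station vs reported:
  STA-04: calculated 22.3 vs reported 22.3 → residual 0.0 km
  STA-05: calculated 72.7 vs reported 72.7 → residual 0.0 km
  STA-06: calculated 72.1 vs reported 59.7 → residual 12.4 km
  STA-07: calculated 11.2 vs reported 11.3 → residual 0.1 km
STA-04, STA-05, STA-07 are mutually consistent (residuals ≈ 0); STA-06 is off by 12.4 km.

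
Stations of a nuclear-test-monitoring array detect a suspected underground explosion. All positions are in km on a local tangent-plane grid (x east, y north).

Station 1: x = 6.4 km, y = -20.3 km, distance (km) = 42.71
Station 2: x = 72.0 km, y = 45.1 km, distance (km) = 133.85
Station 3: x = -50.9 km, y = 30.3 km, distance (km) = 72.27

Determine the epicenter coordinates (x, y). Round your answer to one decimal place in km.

Circle about each station: (x − 6.4)² + (y + 20.3)² = 42.71²; (x − 72.0)² + (y − 45.1)² = 133.85²; (x + 50.9)² + (y − 30.3)² = 72.27².
Subtracting the Station 1 equation from the Station 2 and Station 3 equations removes the quadratic terms:
131.2 x + 130.8 y = -9326.72
-114.6 x + 101.2 y = -342.96
Solving the 2×2 system: x ≈ -31.8, y ≈ -39.4 km.

-31.8 km east, -39.4 km north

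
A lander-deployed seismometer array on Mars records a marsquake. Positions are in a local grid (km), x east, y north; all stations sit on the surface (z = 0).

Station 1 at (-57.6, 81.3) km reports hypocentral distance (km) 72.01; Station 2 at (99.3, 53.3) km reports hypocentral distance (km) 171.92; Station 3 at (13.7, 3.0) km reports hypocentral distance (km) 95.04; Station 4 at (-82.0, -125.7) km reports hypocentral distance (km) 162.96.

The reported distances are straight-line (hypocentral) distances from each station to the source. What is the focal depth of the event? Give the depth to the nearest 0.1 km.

48.8 km

Each station gives a sphere (x−x_i)² + (y−y_i)² + z² = d_i² (stations at z=0).
Subtracting the Station 1 sphere from Station 2 and Station 3: z² cancels, leaving linear equations in x and y:
313.8 x − 56.0 y = -21597.12
142.6 x − 156.6 y = -13577.92
Solving: x ≈ -63.703, y ≈ 28.696 km (keep extra digits for the depth step; rounded: -63.7, 28.7).
Then from the Station 1 sphere: z² = 72.01² − (x + 57.6)² − (y − 81.3)² with x = -63.703, y = 28.696, so z ≈ 48.796 ≈ 48.8 km.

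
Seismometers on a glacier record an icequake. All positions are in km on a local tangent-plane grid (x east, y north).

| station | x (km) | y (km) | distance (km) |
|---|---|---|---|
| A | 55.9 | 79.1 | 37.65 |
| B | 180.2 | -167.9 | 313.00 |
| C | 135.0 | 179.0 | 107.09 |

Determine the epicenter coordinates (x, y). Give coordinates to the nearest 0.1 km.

x ≈ 48.4 km, y ≈ 116.0 km

Circle about each station: (x − 55.9)² + (y − 79.1)² = 37.65²; (x − 180.2)² + (y + 167.9)² = 313.00²; (x − 135.0)² + (y − 179.0)² = 107.09².
Subtracting the A equation from the B and C equations removes the quadratic terms:
248.6 x − 494.0 y = -45270.65
158.2 x + 199.8 y = 30833.63
Solving the 2×2 system: x ≈ 48.4, y ≈ 116.0 km.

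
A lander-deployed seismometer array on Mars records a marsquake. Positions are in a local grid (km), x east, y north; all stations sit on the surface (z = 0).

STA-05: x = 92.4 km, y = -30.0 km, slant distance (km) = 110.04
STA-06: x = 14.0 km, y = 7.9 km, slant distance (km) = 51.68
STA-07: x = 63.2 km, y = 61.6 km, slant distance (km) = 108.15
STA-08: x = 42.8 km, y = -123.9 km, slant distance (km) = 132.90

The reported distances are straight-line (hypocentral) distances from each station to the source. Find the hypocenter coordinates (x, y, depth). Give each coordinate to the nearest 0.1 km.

Each station gives a sphere (x−x_i)² + (y−y_i)² + z² = d_i² (stations at z=0).
Subtracting the STA-05 sphere from STA-06 and STA-07: z² cancels, leaving linear equations in x and y:
-156.8 x + 75.8 y = 258.63
-58.4 x + 183.2 y = -1236.58
Solving: x ≈ -5.807, y ≈ -8.601 km (keep extra digits for the depth step; rounded: -5.8, -8.6).
Then from the STA-05 sphere: z² = 110.04² − (x − 92.4)² − (y + 30.0)² with x = -5.807, y = -8.601, so z ≈ 44.791 ≈ 44.8 km.

(-5.8, -8.6, 44.8)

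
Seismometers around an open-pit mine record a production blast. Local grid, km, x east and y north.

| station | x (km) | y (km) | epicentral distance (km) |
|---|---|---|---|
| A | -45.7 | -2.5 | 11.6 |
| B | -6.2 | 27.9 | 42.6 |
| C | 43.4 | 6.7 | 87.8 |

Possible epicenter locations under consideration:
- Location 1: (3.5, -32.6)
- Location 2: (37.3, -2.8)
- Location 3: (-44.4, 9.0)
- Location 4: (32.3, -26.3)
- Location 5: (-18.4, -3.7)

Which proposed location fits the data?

For each candidate, compare |candidate − station| to the reported distance:
Location 1: residuals A 46.1, B 18.7, C 31.8 → max 46.1 km
Location 2: residuals A 71.4, B 10.6, C 76.5 → max 76.5 km
Location 3: residuals A 0.0, B 0.0, C 0.0 → max 0.0 km
Location 4: residuals A 70.0, B 23.9, C 53.0 → max 70.0 km
Location 5: residuals A 15.7, B 8.7, C 25.1 → max 25.1 km
Only Location 3 has all residuals ≈ 0.

Location 3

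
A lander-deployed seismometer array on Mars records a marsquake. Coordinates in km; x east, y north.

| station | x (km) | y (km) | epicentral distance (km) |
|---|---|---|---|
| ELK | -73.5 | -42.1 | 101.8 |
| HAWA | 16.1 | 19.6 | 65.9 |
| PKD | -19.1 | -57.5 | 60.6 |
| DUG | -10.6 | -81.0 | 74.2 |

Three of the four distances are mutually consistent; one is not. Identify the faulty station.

Solve using three stations at a time. Using ELK, PKD, DUG (subtract circle equations pairwise → linear system) gives (x, y) ≈ (24.8, -15.9).
Distances from that point to each station vs reported:
  ELK: calculated 101.7 vs reported 101.8 → residual 0.1 km
  HAWA: calculated 36.6 vs reported 65.9 → residual 29.3 km
  PKD: calculated 60.5 vs reported 60.6 → residual 0.1 km
  DUG: calculated 74.1 vs reported 74.2 → residual 0.1 km
ELK, PKD, DUG are mutually consistent (residuals ≈ 0); HAWA is off by 29.3 km.

HAWA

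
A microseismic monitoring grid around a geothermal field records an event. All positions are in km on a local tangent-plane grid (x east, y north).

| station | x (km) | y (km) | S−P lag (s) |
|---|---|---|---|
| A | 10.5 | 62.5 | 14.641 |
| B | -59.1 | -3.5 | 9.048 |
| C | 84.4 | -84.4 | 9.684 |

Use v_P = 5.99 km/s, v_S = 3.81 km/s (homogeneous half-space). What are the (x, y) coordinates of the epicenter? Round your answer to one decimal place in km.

Distance from S−P lag: d = Δt · v_P v_S / (v_P − v_S) = Δt · (5.99·3.81)/(5.99−3.81) ≈ 10.4688·Δt.
So d_A = 153.27, d_B = 94.72, d_C = 101.38 km.
Circle about each station: (x − 10.5)² + (y − 62.5)² = 153.27²; (x + 59.1)² + (y + 3.5)² = 94.72²; (x − 84.4)² + (y + 84.4)² = 101.38².
Subtracting the A equation from the B and C equations removes the quadratic terms:
-139.2 x − 132.0 y = 14008.37
147.8 x − 293.8 y = 23444.01
Solving the 2×2 system: x ≈ -16.9, y ≈ -88.3 km.
Check against A (with the unrounded x, y): √((x − 10.5)²+(y − 62.5)²) = 153.27 ≈ 153.27 km. ✓

x ≈ -16.9 km, y ≈ -88.3 km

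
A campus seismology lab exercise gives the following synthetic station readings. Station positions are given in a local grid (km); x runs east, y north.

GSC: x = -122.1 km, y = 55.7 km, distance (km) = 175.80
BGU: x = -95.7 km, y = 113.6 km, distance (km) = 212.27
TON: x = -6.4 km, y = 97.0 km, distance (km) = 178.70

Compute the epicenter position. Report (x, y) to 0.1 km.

Circle about each station: (x + 122.1)² + (y − 55.7)² = 175.80²; (x + 95.7)² + (y − 113.6)² = 212.27²; (x + 6.4)² + (y − 97.0)² = 178.70².
Subtracting pairs of circle equations eliminates x²+y² and gives linear equations (the radical axes):
52.8 x + 115.8 y = -10100.36
231.4 x + 82.6 y = -9588.99
Solving the 2×2 system: x ≈ -12.3, y ≈ -81.6 km.

x ≈ -12.3 km, y ≈ -81.6 km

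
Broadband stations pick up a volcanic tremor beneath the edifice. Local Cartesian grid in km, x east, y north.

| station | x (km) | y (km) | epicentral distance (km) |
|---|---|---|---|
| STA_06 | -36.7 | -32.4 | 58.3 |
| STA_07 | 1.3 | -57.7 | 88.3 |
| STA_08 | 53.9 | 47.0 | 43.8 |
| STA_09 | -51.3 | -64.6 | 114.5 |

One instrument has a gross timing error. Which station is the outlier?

Solve using three stations at a time. Using STA_07, STA_08, STA_09 (subtract circle equations pairwise → linear system) gives (x, y) ≈ (13.6, 29.8).
Distances from that point to each station vs reported:
  STA_06: calculated 80.0 vs reported 58.3 → residual 21.7 km
  STA_07: calculated 88.3 vs reported 88.3 → residual 0.0 km
  STA_08: calculated 43.8 vs reported 43.8 → residual 0.0 km
  STA_09: calculated 114.5 vs reported 114.5 → residual 0.0 km
STA_07, STA_08, STA_09 are mutually consistent (residuals ≈ 0); STA_06 is off by 21.7 km.

STA_06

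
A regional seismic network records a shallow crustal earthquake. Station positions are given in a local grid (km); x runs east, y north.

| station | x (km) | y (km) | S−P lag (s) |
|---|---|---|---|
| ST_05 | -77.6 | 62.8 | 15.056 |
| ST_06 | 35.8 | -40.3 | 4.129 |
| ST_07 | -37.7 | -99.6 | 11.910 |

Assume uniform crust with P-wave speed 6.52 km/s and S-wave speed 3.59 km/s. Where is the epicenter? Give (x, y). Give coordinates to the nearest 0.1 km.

x ≈ 11.4 km, y ≈ -18.1 km

Distance from S−P lag: d = Δt · v_P v_S / (v_P − v_S) = Δt · (6.52·3.59)/(6.52−3.59) ≈ 7.9887·Δt.
So d_ST_05 = 120.28, d_ST_06 = 32.99, d_ST_07 = 95.15 km.
Circle about each station: (x + 77.6)² + (y − 62.8)² = 120.28²; (x − 35.8)² + (y + 40.3)² = 32.99²; (x + 37.7)² + (y + 99.6)² = 95.15².
Subtracting the ST_05 equation from the ST_06 and ST_07 equations removes the quadratic terms:
226.8 x − 206.2 y = 6319.07
79.8 x − 324.8 y = 6789.61
Solving the 2×2 system: x ≈ 11.4, y ≈ -18.1 km.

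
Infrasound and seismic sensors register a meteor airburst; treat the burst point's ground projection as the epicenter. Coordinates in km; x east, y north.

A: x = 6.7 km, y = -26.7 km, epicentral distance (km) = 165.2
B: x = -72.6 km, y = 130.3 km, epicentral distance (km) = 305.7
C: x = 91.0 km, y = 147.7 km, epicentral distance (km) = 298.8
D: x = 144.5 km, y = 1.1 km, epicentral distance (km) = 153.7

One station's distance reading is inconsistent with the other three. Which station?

Solve using three stations at a time. Using A, C, D (subtract circle equations pairwise → linear system) gives (x, y) ≈ (116.6, -150.0).
Distances from that point to each station vs reported:
  A: calculated 165.1 vs reported 165.2 → residual 0.1 km
  B: calculated 338.1 vs reported 305.7 → residual 32.4 km
  C: calculated 298.8 vs reported 298.8 → residual 0.0 km
  D: calculated 153.6 vs reported 153.7 → residual 0.1 km
A, C, D are mutually consistent (residuals ≈ 0); B is off by 32.4 km.

B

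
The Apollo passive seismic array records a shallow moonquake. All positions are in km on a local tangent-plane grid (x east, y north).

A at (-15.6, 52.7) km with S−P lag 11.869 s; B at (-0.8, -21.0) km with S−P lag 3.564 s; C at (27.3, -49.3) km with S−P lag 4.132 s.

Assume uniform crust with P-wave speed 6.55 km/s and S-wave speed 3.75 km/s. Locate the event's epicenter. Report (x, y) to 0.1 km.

Distance from S−P lag: d = Δt · v_P v_S / (v_P − v_S) = Δt · (6.55·3.75)/(6.55−3.75) ≈ 8.7723·Δt.
So d_A = 104.12, d_B = 31.26, d_C = 36.25 km.
Circle about each station: (x + 15.6)² + (y − 52.7)² = 104.12²; (x + 0.8)² + (y + 21.0)² = 31.26²; (x − 27.3)² + (y + 49.3)² = 36.25².
Subtracting the A equation from the B and C equations removes the quadratic terms:
29.6 x − 147.4 y = 7284.78
85.8 x − 204.0 y = 9682.04
Solving the 2×2 system: x ≈ -8.9, y ≈ -51.2 km.

(-8.9, -51.2)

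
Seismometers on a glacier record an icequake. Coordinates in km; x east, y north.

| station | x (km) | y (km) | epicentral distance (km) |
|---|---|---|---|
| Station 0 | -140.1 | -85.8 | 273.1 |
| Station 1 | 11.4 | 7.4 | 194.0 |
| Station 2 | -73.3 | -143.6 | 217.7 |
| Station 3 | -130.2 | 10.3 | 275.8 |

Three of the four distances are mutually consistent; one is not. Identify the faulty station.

Station 1

Solve using three stations at a time. Using Station 0, Station 2, Station 3 (subtract circle equations pairwise → linear system) gives (x, y) ≈ (132.8, -73.1).
Distances from that point to each station vs reported:
  Station 0: calculated 273.2 vs reported 273.1 → residual 0.1 km
  Station 1: calculated 145.7 vs reported 194.0 → residual 48.3 km
  Station 2: calculated 217.9 vs reported 217.7 → residual 0.2 km
  Station 3: calculated 275.9 vs reported 275.8 → residual 0.1 km
Station 0, Station 2, Station 3 are mutually consistent (residuals ≈ 0); Station 1 is off by 48.3 km.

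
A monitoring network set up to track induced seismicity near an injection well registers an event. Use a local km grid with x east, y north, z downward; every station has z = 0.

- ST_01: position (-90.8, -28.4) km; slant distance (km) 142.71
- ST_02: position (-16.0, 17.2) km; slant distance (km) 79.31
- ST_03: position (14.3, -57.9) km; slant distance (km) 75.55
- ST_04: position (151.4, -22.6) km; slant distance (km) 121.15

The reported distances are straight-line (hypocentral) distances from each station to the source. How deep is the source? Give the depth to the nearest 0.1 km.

depth ≈ 48.8 km

Each station gives a sphere (x−x_i)² + (y−y_i)² + z² = d_i² (stations at z=0).
Subtracting the ST_01 sphere from ST_02 and ST_03: z² cancels, leaving linear equations in x and y:
149.6 x + 91.2 y = 5576.71
210.2 x − 59.0 y = 9164.04
Solving: x ≈ 41.605, y ≈ -7.098 km (keep extra digits for the depth step; rounded: 41.6, -7.1).
Then from the ST_01 sphere: z² = 142.71² − (x + 90.8)² − (y + 28.4)² with x = 41.605, y = -7.098, so z ≈ 48.798 ≈ 48.8 km.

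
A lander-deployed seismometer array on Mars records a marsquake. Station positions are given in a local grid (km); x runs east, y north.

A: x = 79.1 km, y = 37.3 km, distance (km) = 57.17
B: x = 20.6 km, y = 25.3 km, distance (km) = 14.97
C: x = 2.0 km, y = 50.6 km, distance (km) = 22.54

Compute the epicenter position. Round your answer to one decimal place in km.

x ≈ 22.0 km, y ≈ 40.2 km

Circle about each station: (x − 79.1)² + (y − 37.3)² = 57.17²; (x − 20.6)² + (y − 25.3)² = 14.97²; (x − 2.0)² + (y − 50.6)² = 22.54².
Subtracting pairs of circle equations eliminates x²+y² and gives linear equations (the radical axes):
-117.0 x − 24.0 y = -3539.34
-154.2 x + 26.6 y = -2323.38
Solving the 2×2 system: x ≈ 22.0, y ≈ 40.2 km.
Check against A (with the unrounded x, y): √((x − 79.1)²+(y − 37.3)²) = 57.17 ≈ 57.17 km. ✓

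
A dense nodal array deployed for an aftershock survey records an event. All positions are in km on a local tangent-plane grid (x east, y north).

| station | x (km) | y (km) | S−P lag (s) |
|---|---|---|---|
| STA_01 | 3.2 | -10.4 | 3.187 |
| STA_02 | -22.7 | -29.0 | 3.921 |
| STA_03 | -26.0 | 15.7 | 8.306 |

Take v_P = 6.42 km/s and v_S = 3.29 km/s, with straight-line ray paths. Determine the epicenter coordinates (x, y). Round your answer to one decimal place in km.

x ≈ 3.6 km, y ≈ -31.9 km

Distance from S−P lag: d = Δt · v_P v_S / (v_P − v_S) = Δt · (6.42·3.29)/(6.42−3.29) ≈ 6.7482·Δt.
So d_STA_01 = 21.51, d_STA_02 = 26.46, d_STA_03 = 56.05 km.
Circle about each station: (x − 3.2)² + (y + 10.4)² = 21.51²; (x + 22.7)² + (y + 29.0)² = 26.46²; (x + 26.0)² + (y − 15.7)² = 56.05².
Subtracting the STA_01 equation from the STA_02 and STA_03 equations removes the quadratic terms:
-51.8 x − 37.2 y = 1000.44
-58.4 x + 52.2 y = -1874.83
Solving the 2×2 system: x ≈ 3.6, y ≈ -31.9 km.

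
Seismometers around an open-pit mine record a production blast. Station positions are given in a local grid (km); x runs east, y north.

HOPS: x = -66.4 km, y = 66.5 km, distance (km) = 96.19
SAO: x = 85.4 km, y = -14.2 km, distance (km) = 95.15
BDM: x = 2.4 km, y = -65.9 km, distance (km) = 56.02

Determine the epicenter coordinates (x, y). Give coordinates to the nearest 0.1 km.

-9.7 km east, -11.2 km north

Circle about each station: (x + 66.4)² + (y − 66.5)² = 96.19²; (x − 85.4)² + (y + 14.2)² = 95.15²; (x − 2.4)² + (y + 65.9)² = 56.02².
Subtracting the HOPS equation from the SAO and BDM equations removes the quadratic terms:
303.6 x − 161.4 y = -1137.42
137.6 x − 264.8 y = 1631.64
Solving the 2×2 system: x ≈ -9.7, y ≈ -11.2 km.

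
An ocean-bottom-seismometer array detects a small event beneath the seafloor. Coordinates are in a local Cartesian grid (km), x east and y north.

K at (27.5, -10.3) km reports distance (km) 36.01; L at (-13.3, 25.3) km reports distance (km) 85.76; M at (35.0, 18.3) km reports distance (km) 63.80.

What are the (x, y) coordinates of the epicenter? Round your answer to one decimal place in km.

Circle about each station: (x − 27.5)² + (y + 10.3)² = 36.01²; (x + 13.3)² + (y − 25.3)² = 85.76²; (x − 35.0)² + (y − 18.3)² = 63.80².
Subtracting the K equation from the L and M equations removes the quadratic terms:
-81.6 x + 71.2 y = -6103.42
15.0 x + 57.2 y = -2076.17
Solving the 2×2 system: x ≈ 35.1, y ≈ -45.5 km.

x ≈ 35.1 km, y ≈ -45.5 km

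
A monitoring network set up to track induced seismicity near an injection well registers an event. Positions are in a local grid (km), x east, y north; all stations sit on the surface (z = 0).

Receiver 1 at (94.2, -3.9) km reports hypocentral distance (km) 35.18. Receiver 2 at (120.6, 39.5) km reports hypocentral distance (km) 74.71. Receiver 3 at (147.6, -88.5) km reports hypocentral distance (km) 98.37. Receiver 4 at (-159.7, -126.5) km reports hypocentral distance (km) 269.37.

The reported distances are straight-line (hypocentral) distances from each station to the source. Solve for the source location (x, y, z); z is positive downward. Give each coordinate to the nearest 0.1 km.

Each station gives a sphere (x−x_i)² + (y−y_i)² + z² = d_i² (stations at z=0).
Subtracting the Receiver 1 sphere from Receiver 2 and Receiver 3: z² cancels, leaving linear equations in x and y:
52.8 x + 86.8 y = 2871.81
106.8 x − 169.2 y = 12290.14
Solving: x ≈ 85.294, y ≈ -18.799 km (keep extra digits for the depth step; rounded: 85.3, -18.8).
Then from the Receiver 1 sphere: z² = 35.18² − (x − 94.2)² − (y + 3.9)² with x = 85.294, y = -18.799, so z ≈ 30.600 ≈ 30.6 km.

x ≈ 85.3 km, y ≈ -18.8 km, depth ≈ 30.6 km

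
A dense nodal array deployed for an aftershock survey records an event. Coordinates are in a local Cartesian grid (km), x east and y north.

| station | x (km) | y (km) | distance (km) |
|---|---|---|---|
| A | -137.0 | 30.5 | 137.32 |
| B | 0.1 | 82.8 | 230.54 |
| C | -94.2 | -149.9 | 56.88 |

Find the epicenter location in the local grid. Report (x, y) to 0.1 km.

Circle about each station: (x + 137.0)² + (y − 30.5)² = 137.32²; (x − 0.1)² + (y − 82.8)² = 230.54²; (x + 94.2)² + (y + 149.9)² = 56.88².
Subtracting the A equation from the B and C equations removes the quadratic terms:
274.2 x + 104.6 y = -47135.31
85.6 x − 360.8 y = 27265.85
Solving the 2×2 system: x ≈ -131.2, y ≈ -106.7 km.
Check against A (with the unrounded x, y): √((x + 137.0)²+(y − 30.5)²) = 137.32 ≈ 137.32 km. ✓

(-131.2, -106.7)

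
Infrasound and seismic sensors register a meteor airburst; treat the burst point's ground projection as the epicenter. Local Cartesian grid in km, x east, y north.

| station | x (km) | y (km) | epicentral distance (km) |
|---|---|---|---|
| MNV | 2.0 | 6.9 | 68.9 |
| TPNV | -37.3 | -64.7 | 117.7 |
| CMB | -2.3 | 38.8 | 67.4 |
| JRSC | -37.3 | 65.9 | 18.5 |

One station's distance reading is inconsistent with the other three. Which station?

Solve using three stations at a time. Using MNV, TPNV, JRSC (subtract circle equations pairwise → linear system) gives (x, y) ≈ (-49.8, 52.3).
Distances from that point to each station vs reported:
  MNV: calculated 68.9 vs reported 68.9 → residual 0.0 km
  TPNV: calculated 117.7 vs reported 117.7 → residual 0.0 km
  CMB: calculated 49.4 vs reported 67.4 → residual 18.0 km
  JRSC: calculated 18.4 vs reported 18.5 → residual 0.1 km
MNV, TPNV, JRSC are mutually consistent (residuals ≈ 0); CMB is off by 18.0 km.

CMB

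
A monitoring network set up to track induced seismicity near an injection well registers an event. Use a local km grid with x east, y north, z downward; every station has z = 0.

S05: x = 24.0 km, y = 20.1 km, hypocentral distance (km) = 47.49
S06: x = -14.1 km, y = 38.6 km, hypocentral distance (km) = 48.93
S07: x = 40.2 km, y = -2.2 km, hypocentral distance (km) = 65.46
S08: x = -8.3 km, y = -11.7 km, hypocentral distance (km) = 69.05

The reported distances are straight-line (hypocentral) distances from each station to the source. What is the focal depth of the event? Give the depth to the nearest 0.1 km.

41.5 km

Each station gives a sphere (x−x_i)² + (y−y_i)² + z² = d_i² (stations at z=0).
Subtracting the S05 sphere from S06 and S07: z² cancels, leaving linear equations in x and y:
-76.2 x + 37.0 y = 569.92
32.4 x − 44.6 y = -1388.84
Solving: x ≈ 11.806, y ≈ 39.716 km (keep extra digits for the depth step; rounded: 11.8, 39.7).
Then from the S05 sphere: z² = 47.49² − (x − 24.0)² − (y − 20.1)² with x = 11.806, y = 39.716, so z ≈ 41.495 ≈ 41.5 km.
Check against S08 (with the unrounded solution): distance 69.06 ≈ 69.05 km. ✓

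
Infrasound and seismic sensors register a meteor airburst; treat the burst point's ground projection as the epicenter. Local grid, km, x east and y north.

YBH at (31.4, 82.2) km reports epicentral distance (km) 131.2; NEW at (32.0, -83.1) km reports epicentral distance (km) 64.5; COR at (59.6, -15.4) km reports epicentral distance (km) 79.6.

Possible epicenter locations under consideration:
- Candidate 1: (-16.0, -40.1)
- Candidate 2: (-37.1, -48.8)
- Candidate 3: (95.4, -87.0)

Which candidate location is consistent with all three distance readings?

Candidate 1

For each candidate, compare |candidate − station| to the reported distance:
Candidate 1: residuals YBH 0.0, NEW 0.1, COR 0.1 → max 0.1 km
Candidate 2: residuals YBH 16.6, NEW 12.6, COR 22.7 → max 22.7 km
Candidate 3: residuals YBH 49.7, NEW 1.0, COR 0.5 → max 49.7 km
Only Candidate 1 has all residuals ≈ 0.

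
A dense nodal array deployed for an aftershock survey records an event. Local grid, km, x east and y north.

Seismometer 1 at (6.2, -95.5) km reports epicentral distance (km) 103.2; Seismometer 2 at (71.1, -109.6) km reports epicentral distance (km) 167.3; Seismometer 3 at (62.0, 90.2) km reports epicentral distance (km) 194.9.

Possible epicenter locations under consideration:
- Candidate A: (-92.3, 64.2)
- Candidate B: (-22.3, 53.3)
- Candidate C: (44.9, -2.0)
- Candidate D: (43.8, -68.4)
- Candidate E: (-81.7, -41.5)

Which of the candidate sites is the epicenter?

For each candidate, compare |candidate − station| to the reported distance:
Candidate A: residuals Seismometer 1 84.4, Seismometer 2 71.2, Seismometer 3 38.4 → max 84.4 km
Candidate B: residuals Seismometer 1 48.3, Seismometer 2 20.5, Seismometer 3 102.9 → max 102.9 km
Candidate C: residuals Seismometer 1 2.0, Seismometer 2 56.6, Seismometer 3 101.1 → max 101.1 km
Candidate D: residuals Seismometer 1 56.9, Seismometer 2 117.9, Seismometer 3 35.3 → max 117.9 km
Candidate E: residuals Seismometer 1 0.0, Seismometer 2 0.0, Seismometer 3 0.0 → max 0.0 km
Only Candidate E has all residuals ≈ 0.

Candidate E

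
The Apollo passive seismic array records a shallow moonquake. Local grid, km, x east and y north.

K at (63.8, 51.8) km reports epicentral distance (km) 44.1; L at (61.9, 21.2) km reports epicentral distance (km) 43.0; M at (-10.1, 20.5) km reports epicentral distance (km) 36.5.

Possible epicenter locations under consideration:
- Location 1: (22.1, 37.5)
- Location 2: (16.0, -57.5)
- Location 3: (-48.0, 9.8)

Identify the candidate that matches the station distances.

For each candidate, compare |candidate − station| to the reported distance:
Location 1: residuals K 0.0, L 0.0, M 0.1 → max 0.1 km
Location 2: residuals K 75.2, L 48.1, M 45.8 → max 75.2 km
Location 3: residuals K 75.3, L 67.5, M 2.9 → max 75.3 km
Only Location 1 has all residuals ≈ 0.

Location 1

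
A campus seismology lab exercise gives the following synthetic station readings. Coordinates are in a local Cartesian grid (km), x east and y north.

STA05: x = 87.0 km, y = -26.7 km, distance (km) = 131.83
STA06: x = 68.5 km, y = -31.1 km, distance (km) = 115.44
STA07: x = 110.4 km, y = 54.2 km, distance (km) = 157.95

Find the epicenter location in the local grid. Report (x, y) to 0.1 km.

Circle about each station: (x − 87.0)² + (y + 26.7)² = 131.83²; (x − 68.5)² + (y + 31.1)² = 115.44²; (x − 110.4)² + (y − 54.2)² = 157.95².
Subtracting pairs of circle equations eliminates x²+y² and gives linear equations (the radical axes):
-37.0 x − 8.8 y = 1430.33
46.8 x + 161.8 y = -725.14
Solving the 2×2 system: x ≈ -40.4, y ≈ 7.2 km.

-40.4 km east, 7.2 km north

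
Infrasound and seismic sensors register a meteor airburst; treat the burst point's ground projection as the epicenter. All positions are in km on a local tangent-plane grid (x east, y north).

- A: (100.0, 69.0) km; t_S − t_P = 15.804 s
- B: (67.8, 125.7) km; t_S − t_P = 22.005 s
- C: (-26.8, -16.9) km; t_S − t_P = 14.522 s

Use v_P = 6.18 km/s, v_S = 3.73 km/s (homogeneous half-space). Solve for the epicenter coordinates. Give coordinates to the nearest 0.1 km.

Distance from S−P lag: d = Δt · v_P v_S / (v_P − v_S) = Δt · (6.18·3.73)/(6.18−3.73) ≈ 9.4087·Δt.
So d_A = 148.70, d_B = 207.04, d_C = 136.63 km.
Circle about each station: (x − 100.0)² + (y − 69.0)² = 148.70²; (x − 67.8)² + (y − 125.7)² = 207.04²; (x + 26.8)² + (y + 16.9)² = 136.63².
Subtracting the A equation from the B and C equations removes the quadratic terms:
-64.4 x + 113.4 y = -15117.54
-253.6 x − 171.8 y = -10313.22
Solving the 2×2 system: x ≈ 94.6, y ≈ -79.6 km.

x ≈ 94.6 km, y ≈ -79.6 km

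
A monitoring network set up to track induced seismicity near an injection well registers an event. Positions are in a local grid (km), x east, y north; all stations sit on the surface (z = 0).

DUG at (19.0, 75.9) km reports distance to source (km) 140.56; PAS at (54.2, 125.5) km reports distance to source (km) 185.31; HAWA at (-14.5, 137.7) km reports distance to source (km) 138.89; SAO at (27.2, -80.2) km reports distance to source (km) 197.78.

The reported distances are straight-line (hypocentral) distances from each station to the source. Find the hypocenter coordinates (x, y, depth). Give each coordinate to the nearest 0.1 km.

(-103.6, 53.2, 64.9)

Each station gives a sphere (x−x_i)² + (y−y_i)² + z² = d_i² (stations at z=0).
Subtracting the DUG sphere from PAS and HAWA: z² cancels, leaving linear equations in x and y:
70.4 x + 99.2 y = -2016.60
-67.0 x + 123.6 y = 13516.41
Solving: x ≈ -103.603, y ≈ 53.196 km (keep extra digits for the depth step; rounded: -103.6, 53.2).
Then from the DUG sphere: z² = 140.56² − (x − 19.0)² − (y − 75.9)² with x = -103.603, y = 53.196, so z ≈ 64.886 ≈ 64.9 km.
Check against SAO (with the unrounded solution): distance 197.77 ≈ 197.78 km. ✓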